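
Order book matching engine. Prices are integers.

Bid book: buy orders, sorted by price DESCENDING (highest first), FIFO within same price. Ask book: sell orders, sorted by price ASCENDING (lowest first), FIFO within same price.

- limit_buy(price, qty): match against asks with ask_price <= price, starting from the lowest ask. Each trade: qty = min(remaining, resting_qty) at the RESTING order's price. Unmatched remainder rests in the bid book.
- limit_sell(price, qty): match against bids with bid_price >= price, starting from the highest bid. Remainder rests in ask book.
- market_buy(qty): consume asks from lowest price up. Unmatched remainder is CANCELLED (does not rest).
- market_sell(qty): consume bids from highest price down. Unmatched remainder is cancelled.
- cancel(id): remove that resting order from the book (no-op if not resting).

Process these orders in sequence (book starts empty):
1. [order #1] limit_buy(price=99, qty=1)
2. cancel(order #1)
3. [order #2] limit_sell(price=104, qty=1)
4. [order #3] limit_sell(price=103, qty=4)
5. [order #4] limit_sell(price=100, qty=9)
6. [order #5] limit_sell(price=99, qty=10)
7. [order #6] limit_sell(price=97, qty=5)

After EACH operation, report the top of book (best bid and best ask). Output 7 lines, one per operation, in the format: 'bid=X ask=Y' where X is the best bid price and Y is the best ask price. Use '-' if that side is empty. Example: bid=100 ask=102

Answer: bid=99 ask=-
bid=- ask=-
bid=- ask=104
bid=- ask=103
bid=- ask=100
bid=- ask=99
bid=- ask=97

Derivation:
After op 1 [order #1] limit_buy(price=99, qty=1): fills=none; bids=[#1:1@99] asks=[-]
After op 2 cancel(order #1): fills=none; bids=[-] asks=[-]
After op 3 [order #2] limit_sell(price=104, qty=1): fills=none; bids=[-] asks=[#2:1@104]
After op 4 [order #3] limit_sell(price=103, qty=4): fills=none; bids=[-] asks=[#3:4@103 #2:1@104]
After op 5 [order #4] limit_sell(price=100, qty=9): fills=none; bids=[-] asks=[#4:9@100 #3:4@103 #2:1@104]
After op 6 [order #5] limit_sell(price=99, qty=10): fills=none; bids=[-] asks=[#5:10@99 #4:9@100 #3:4@103 #2:1@104]
After op 7 [order #6] limit_sell(price=97, qty=5): fills=none; bids=[-] asks=[#6:5@97 #5:10@99 #4:9@100 #3:4@103 #2:1@104]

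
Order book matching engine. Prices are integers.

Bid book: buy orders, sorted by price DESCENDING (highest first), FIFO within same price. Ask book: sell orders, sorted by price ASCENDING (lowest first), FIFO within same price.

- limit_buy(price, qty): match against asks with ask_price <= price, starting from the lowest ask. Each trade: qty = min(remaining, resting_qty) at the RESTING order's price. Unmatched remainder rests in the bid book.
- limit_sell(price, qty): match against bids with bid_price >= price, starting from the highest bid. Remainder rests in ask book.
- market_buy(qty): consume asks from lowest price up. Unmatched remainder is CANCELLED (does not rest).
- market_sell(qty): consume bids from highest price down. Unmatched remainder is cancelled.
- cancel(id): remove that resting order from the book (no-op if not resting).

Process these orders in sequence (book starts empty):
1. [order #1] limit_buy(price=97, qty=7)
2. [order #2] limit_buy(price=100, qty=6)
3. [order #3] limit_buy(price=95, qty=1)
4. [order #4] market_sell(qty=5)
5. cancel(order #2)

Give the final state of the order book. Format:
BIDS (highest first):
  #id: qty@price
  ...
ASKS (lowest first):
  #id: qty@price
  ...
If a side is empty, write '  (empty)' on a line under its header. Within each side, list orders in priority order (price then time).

After op 1 [order #1] limit_buy(price=97, qty=7): fills=none; bids=[#1:7@97] asks=[-]
After op 2 [order #2] limit_buy(price=100, qty=6): fills=none; bids=[#2:6@100 #1:7@97] asks=[-]
After op 3 [order #3] limit_buy(price=95, qty=1): fills=none; bids=[#2:6@100 #1:7@97 #3:1@95] asks=[-]
After op 4 [order #4] market_sell(qty=5): fills=#2x#4:5@100; bids=[#2:1@100 #1:7@97 #3:1@95] asks=[-]
After op 5 cancel(order #2): fills=none; bids=[#1:7@97 #3:1@95] asks=[-]

Answer: BIDS (highest first):
  #1: 7@97
  #3: 1@95
ASKS (lowest first):
  (empty)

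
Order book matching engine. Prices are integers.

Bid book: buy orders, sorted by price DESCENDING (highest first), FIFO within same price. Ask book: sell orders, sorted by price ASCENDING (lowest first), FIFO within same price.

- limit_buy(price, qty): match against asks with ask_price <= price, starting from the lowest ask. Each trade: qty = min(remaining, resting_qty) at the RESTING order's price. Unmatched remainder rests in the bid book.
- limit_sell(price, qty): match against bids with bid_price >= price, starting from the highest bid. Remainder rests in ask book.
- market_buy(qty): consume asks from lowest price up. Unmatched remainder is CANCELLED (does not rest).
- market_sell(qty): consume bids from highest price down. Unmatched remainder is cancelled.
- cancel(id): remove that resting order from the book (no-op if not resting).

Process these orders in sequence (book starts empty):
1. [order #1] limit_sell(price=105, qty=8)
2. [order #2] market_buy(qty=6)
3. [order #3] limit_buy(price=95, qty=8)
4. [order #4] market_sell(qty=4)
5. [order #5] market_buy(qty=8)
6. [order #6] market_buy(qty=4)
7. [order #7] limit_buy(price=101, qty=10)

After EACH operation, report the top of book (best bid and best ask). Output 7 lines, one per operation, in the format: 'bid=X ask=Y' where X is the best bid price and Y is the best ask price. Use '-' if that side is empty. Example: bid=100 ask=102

Answer: bid=- ask=105
bid=- ask=105
bid=95 ask=105
bid=95 ask=105
bid=95 ask=-
bid=95 ask=-
bid=101 ask=-

Derivation:
After op 1 [order #1] limit_sell(price=105, qty=8): fills=none; bids=[-] asks=[#1:8@105]
After op 2 [order #2] market_buy(qty=6): fills=#2x#1:6@105; bids=[-] asks=[#1:2@105]
After op 3 [order #3] limit_buy(price=95, qty=8): fills=none; bids=[#3:8@95] asks=[#1:2@105]
After op 4 [order #4] market_sell(qty=4): fills=#3x#4:4@95; bids=[#3:4@95] asks=[#1:2@105]
After op 5 [order #5] market_buy(qty=8): fills=#5x#1:2@105; bids=[#3:4@95] asks=[-]
After op 6 [order #6] market_buy(qty=4): fills=none; bids=[#3:4@95] asks=[-]
After op 7 [order #7] limit_buy(price=101, qty=10): fills=none; bids=[#7:10@101 #3:4@95] asks=[-]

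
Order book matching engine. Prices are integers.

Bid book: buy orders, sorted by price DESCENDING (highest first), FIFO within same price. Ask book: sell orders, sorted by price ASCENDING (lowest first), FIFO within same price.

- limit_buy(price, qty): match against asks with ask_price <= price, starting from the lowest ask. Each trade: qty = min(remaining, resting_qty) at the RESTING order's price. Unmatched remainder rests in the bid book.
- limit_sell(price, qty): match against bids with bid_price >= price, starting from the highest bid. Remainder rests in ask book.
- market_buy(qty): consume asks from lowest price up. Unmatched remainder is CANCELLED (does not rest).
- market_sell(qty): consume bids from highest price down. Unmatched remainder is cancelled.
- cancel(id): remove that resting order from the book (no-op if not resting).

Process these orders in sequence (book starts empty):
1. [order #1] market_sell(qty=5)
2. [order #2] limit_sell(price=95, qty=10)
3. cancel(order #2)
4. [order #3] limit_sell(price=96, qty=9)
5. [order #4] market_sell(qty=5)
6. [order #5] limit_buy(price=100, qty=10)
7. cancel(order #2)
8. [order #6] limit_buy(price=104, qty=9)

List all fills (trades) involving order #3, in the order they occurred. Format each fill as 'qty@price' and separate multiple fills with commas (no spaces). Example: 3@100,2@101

After op 1 [order #1] market_sell(qty=5): fills=none; bids=[-] asks=[-]
After op 2 [order #2] limit_sell(price=95, qty=10): fills=none; bids=[-] asks=[#2:10@95]
After op 3 cancel(order #2): fills=none; bids=[-] asks=[-]
After op 4 [order #3] limit_sell(price=96, qty=9): fills=none; bids=[-] asks=[#3:9@96]
After op 5 [order #4] market_sell(qty=5): fills=none; bids=[-] asks=[#3:9@96]
After op 6 [order #5] limit_buy(price=100, qty=10): fills=#5x#3:9@96; bids=[#5:1@100] asks=[-]
After op 7 cancel(order #2): fills=none; bids=[#5:1@100] asks=[-]
After op 8 [order #6] limit_buy(price=104, qty=9): fills=none; bids=[#6:9@104 #5:1@100] asks=[-]

Answer: 9@96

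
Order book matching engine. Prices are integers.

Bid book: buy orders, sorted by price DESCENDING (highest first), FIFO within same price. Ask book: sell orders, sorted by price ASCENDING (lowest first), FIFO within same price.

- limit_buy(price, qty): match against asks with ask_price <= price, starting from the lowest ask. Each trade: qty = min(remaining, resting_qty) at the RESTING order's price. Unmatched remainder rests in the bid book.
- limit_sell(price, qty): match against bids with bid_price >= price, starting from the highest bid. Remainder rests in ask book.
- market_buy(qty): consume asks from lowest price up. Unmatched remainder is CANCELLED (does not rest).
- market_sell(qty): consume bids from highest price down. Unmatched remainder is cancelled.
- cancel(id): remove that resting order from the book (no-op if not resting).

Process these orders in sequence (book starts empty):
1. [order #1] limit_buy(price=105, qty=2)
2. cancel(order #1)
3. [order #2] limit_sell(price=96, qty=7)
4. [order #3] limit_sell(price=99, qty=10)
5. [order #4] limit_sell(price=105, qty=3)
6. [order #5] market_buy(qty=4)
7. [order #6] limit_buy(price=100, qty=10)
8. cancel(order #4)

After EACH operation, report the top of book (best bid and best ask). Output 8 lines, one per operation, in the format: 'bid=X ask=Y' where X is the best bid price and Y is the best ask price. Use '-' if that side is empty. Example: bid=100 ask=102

After op 1 [order #1] limit_buy(price=105, qty=2): fills=none; bids=[#1:2@105] asks=[-]
After op 2 cancel(order #1): fills=none; bids=[-] asks=[-]
After op 3 [order #2] limit_sell(price=96, qty=7): fills=none; bids=[-] asks=[#2:7@96]
After op 4 [order #3] limit_sell(price=99, qty=10): fills=none; bids=[-] asks=[#2:7@96 #3:10@99]
After op 5 [order #4] limit_sell(price=105, qty=3): fills=none; bids=[-] asks=[#2:7@96 #3:10@99 #4:3@105]
After op 6 [order #5] market_buy(qty=4): fills=#5x#2:4@96; bids=[-] asks=[#2:3@96 #3:10@99 #4:3@105]
After op 7 [order #6] limit_buy(price=100, qty=10): fills=#6x#2:3@96 #6x#3:7@99; bids=[-] asks=[#3:3@99 #4:3@105]
After op 8 cancel(order #4): fills=none; bids=[-] asks=[#3:3@99]

Answer: bid=105 ask=-
bid=- ask=-
bid=- ask=96
bid=- ask=96
bid=- ask=96
bid=- ask=96
bid=- ask=99
bid=- ask=99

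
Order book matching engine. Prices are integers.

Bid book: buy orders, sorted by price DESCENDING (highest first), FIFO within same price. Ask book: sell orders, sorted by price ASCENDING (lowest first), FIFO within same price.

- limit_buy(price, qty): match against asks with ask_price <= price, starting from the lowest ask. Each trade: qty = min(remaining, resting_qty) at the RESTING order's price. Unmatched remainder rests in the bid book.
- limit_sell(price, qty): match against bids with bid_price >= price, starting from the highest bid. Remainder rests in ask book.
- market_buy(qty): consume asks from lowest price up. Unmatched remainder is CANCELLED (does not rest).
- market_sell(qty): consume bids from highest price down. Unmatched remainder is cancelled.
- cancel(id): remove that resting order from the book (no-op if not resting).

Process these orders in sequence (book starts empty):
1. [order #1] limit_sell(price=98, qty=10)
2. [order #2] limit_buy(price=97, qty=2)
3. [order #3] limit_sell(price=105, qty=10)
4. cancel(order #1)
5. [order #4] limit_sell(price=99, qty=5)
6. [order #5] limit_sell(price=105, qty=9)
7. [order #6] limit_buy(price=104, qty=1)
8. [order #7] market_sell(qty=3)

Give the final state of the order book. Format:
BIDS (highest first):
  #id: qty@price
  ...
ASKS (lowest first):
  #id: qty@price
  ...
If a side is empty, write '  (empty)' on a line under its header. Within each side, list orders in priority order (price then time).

After op 1 [order #1] limit_sell(price=98, qty=10): fills=none; bids=[-] asks=[#1:10@98]
After op 2 [order #2] limit_buy(price=97, qty=2): fills=none; bids=[#2:2@97] asks=[#1:10@98]
After op 3 [order #3] limit_sell(price=105, qty=10): fills=none; bids=[#2:2@97] asks=[#1:10@98 #3:10@105]
After op 4 cancel(order #1): fills=none; bids=[#2:2@97] asks=[#3:10@105]
After op 5 [order #4] limit_sell(price=99, qty=5): fills=none; bids=[#2:2@97] asks=[#4:5@99 #3:10@105]
After op 6 [order #5] limit_sell(price=105, qty=9): fills=none; bids=[#2:2@97] asks=[#4:5@99 #3:10@105 #5:9@105]
After op 7 [order #6] limit_buy(price=104, qty=1): fills=#6x#4:1@99; bids=[#2:2@97] asks=[#4:4@99 #3:10@105 #5:9@105]
After op 8 [order #7] market_sell(qty=3): fills=#2x#7:2@97; bids=[-] asks=[#4:4@99 #3:10@105 #5:9@105]

Answer: BIDS (highest first):
  (empty)
ASKS (lowest first):
  #4: 4@99
  #3: 10@105
  #5: 9@105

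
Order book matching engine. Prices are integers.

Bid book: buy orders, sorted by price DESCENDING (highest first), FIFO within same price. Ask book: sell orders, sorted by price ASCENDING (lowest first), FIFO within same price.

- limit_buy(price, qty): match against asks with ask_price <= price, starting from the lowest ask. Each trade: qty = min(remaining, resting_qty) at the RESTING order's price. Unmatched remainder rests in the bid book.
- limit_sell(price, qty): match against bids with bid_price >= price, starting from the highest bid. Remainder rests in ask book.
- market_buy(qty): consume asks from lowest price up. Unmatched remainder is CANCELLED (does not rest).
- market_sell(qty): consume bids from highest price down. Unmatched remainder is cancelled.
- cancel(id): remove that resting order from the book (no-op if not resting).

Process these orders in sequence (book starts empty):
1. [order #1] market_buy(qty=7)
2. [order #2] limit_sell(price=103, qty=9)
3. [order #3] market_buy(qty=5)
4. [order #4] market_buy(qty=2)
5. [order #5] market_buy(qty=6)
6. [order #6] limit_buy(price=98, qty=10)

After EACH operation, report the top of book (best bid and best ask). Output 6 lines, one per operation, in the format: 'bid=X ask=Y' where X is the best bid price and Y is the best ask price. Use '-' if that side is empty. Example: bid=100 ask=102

After op 1 [order #1] market_buy(qty=7): fills=none; bids=[-] asks=[-]
After op 2 [order #2] limit_sell(price=103, qty=9): fills=none; bids=[-] asks=[#2:9@103]
After op 3 [order #3] market_buy(qty=5): fills=#3x#2:5@103; bids=[-] asks=[#2:4@103]
After op 4 [order #4] market_buy(qty=2): fills=#4x#2:2@103; bids=[-] asks=[#2:2@103]
After op 5 [order #5] market_buy(qty=6): fills=#5x#2:2@103; bids=[-] asks=[-]
After op 6 [order #6] limit_buy(price=98, qty=10): fills=none; bids=[#6:10@98] asks=[-]

Answer: bid=- ask=-
bid=- ask=103
bid=- ask=103
bid=- ask=103
bid=- ask=-
bid=98 ask=-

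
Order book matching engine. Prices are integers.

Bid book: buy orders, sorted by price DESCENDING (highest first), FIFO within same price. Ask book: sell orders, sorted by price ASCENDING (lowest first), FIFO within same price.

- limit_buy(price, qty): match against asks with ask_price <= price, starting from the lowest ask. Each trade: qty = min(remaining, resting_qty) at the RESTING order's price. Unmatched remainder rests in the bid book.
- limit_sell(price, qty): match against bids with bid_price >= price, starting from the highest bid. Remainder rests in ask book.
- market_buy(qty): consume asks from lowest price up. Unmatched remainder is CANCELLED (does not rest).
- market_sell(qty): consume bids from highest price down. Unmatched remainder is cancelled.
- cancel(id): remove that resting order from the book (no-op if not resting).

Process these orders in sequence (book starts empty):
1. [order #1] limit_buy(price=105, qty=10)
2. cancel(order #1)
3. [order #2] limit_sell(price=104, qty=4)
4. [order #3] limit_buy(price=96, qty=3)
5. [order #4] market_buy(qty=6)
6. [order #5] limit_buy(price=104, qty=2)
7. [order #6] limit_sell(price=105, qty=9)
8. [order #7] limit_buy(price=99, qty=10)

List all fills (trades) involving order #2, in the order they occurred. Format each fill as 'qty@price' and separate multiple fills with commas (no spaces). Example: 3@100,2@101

Answer: 4@104

Derivation:
After op 1 [order #1] limit_buy(price=105, qty=10): fills=none; bids=[#1:10@105] asks=[-]
After op 2 cancel(order #1): fills=none; bids=[-] asks=[-]
After op 3 [order #2] limit_sell(price=104, qty=4): fills=none; bids=[-] asks=[#2:4@104]
After op 4 [order #3] limit_buy(price=96, qty=3): fills=none; bids=[#3:3@96] asks=[#2:4@104]
After op 5 [order #4] market_buy(qty=6): fills=#4x#2:4@104; bids=[#3:3@96] asks=[-]
After op 6 [order #5] limit_buy(price=104, qty=2): fills=none; bids=[#5:2@104 #3:3@96] asks=[-]
After op 7 [order #6] limit_sell(price=105, qty=9): fills=none; bids=[#5:2@104 #3:3@96] asks=[#6:9@105]
After op 8 [order #7] limit_buy(price=99, qty=10): fills=none; bids=[#5:2@104 #7:10@99 #3:3@96] asks=[#6:9@105]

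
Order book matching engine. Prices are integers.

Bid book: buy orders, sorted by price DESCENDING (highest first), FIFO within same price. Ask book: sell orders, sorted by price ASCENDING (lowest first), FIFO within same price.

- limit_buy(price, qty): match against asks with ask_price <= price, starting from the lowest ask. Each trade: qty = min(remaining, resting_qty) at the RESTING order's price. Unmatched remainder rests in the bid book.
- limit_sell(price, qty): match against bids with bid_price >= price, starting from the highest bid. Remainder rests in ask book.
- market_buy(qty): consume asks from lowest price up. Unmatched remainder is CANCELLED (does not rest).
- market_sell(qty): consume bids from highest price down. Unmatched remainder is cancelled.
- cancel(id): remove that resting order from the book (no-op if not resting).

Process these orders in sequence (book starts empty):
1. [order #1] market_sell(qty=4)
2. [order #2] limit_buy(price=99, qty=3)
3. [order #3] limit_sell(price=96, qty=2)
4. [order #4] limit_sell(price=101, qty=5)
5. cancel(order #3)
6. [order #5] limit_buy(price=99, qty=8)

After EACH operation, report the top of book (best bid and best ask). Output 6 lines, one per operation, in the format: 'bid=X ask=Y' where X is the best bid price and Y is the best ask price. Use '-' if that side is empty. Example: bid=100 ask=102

Answer: bid=- ask=-
bid=99 ask=-
bid=99 ask=-
bid=99 ask=101
bid=99 ask=101
bid=99 ask=101

Derivation:
After op 1 [order #1] market_sell(qty=4): fills=none; bids=[-] asks=[-]
After op 2 [order #2] limit_buy(price=99, qty=3): fills=none; bids=[#2:3@99] asks=[-]
After op 3 [order #3] limit_sell(price=96, qty=2): fills=#2x#3:2@99; bids=[#2:1@99] asks=[-]
After op 4 [order #4] limit_sell(price=101, qty=5): fills=none; bids=[#2:1@99] asks=[#4:5@101]
After op 5 cancel(order #3): fills=none; bids=[#2:1@99] asks=[#4:5@101]
After op 6 [order #5] limit_buy(price=99, qty=8): fills=none; bids=[#2:1@99 #5:8@99] asks=[#4:5@101]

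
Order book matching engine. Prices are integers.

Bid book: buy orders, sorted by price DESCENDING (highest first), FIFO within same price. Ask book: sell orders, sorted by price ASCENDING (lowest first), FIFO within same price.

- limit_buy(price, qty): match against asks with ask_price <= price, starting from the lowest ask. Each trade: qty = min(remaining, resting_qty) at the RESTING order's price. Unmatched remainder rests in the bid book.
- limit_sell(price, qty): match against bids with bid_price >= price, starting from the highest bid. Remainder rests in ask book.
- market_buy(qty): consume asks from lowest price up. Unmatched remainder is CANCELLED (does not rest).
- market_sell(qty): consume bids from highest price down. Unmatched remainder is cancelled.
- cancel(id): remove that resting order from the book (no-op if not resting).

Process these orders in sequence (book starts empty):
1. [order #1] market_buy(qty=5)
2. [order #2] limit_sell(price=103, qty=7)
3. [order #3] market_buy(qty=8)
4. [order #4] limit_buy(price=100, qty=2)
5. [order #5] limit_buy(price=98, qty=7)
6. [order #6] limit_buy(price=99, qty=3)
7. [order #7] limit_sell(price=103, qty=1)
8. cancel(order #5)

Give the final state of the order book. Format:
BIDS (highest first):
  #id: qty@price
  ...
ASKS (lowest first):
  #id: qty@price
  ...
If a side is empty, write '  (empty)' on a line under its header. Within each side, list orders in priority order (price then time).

Answer: BIDS (highest first):
  #4: 2@100
  #6: 3@99
ASKS (lowest first):
  #7: 1@103

Derivation:
After op 1 [order #1] market_buy(qty=5): fills=none; bids=[-] asks=[-]
After op 2 [order #2] limit_sell(price=103, qty=7): fills=none; bids=[-] asks=[#2:7@103]
After op 3 [order #3] market_buy(qty=8): fills=#3x#2:7@103; bids=[-] asks=[-]
After op 4 [order #4] limit_buy(price=100, qty=2): fills=none; bids=[#4:2@100] asks=[-]
After op 5 [order #5] limit_buy(price=98, qty=7): fills=none; bids=[#4:2@100 #5:7@98] asks=[-]
After op 6 [order #6] limit_buy(price=99, qty=3): fills=none; bids=[#4:2@100 #6:3@99 #5:7@98] asks=[-]
After op 7 [order #7] limit_sell(price=103, qty=1): fills=none; bids=[#4:2@100 #6:3@99 #5:7@98] asks=[#7:1@103]
After op 8 cancel(order #5): fills=none; bids=[#4:2@100 #6:3@99] asks=[#7:1@103]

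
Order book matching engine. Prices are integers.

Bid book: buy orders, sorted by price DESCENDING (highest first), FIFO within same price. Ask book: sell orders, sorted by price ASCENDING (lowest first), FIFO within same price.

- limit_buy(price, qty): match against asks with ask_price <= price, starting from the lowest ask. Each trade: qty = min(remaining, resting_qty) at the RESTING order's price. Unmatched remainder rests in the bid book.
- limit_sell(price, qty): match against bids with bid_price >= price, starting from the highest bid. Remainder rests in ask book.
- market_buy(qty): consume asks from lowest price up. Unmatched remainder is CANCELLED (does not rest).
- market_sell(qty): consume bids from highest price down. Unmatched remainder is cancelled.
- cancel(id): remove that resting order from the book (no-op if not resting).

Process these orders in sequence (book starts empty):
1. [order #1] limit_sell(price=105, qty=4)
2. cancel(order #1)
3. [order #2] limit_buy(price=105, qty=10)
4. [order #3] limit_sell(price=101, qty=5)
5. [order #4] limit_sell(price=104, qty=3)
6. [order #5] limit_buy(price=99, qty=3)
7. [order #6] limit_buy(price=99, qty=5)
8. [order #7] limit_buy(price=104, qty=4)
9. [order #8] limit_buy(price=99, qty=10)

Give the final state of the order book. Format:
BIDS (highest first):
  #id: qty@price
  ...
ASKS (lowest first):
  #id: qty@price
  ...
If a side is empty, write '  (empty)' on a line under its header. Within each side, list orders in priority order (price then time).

After op 1 [order #1] limit_sell(price=105, qty=4): fills=none; bids=[-] asks=[#1:4@105]
After op 2 cancel(order #1): fills=none; bids=[-] asks=[-]
After op 3 [order #2] limit_buy(price=105, qty=10): fills=none; bids=[#2:10@105] asks=[-]
After op 4 [order #3] limit_sell(price=101, qty=5): fills=#2x#3:5@105; bids=[#2:5@105] asks=[-]
After op 5 [order #4] limit_sell(price=104, qty=3): fills=#2x#4:3@105; bids=[#2:2@105] asks=[-]
After op 6 [order #5] limit_buy(price=99, qty=3): fills=none; bids=[#2:2@105 #5:3@99] asks=[-]
After op 7 [order #6] limit_buy(price=99, qty=5): fills=none; bids=[#2:2@105 #5:3@99 #6:5@99] asks=[-]
After op 8 [order #7] limit_buy(price=104, qty=4): fills=none; bids=[#2:2@105 #7:4@104 #5:3@99 #6:5@99] asks=[-]
After op 9 [order #8] limit_buy(price=99, qty=10): fills=none; bids=[#2:2@105 #7:4@104 #5:3@99 #6:5@99 #8:10@99] asks=[-]

Answer: BIDS (highest first):
  #2: 2@105
  #7: 4@104
  #5: 3@99
  #6: 5@99
  #8: 10@99
ASKS (lowest first):
  (empty)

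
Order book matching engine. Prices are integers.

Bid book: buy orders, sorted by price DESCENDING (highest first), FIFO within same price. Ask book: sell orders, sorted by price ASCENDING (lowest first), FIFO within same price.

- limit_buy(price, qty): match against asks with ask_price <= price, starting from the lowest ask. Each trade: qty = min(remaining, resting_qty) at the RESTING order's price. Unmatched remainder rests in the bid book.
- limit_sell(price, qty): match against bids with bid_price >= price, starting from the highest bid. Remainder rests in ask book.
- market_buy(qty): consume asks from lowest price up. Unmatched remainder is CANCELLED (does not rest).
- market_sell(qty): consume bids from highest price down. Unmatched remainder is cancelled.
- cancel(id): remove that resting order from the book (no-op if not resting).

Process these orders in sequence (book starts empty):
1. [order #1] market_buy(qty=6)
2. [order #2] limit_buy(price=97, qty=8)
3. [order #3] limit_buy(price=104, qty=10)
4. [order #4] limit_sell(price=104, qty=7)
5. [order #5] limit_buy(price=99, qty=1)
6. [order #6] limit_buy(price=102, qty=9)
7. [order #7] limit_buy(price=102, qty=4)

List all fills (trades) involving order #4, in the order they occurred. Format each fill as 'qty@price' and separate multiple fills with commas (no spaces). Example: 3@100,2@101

Answer: 7@104

Derivation:
After op 1 [order #1] market_buy(qty=6): fills=none; bids=[-] asks=[-]
After op 2 [order #2] limit_buy(price=97, qty=8): fills=none; bids=[#2:8@97] asks=[-]
After op 3 [order #3] limit_buy(price=104, qty=10): fills=none; bids=[#3:10@104 #2:8@97] asks=[-]
After op 4 [order #4] limit_sell(price=104, qty=7): fills=#3x#4:7@104; bids=[#3:3@104 #2:8@97] asks=[-]
After op 5 [order #5] limit_buy(price=99, qty=1): fills=none; bids=[#3:3@104 #5:1@99 #2:8@97] asks=[-]
After op 6 [order #6] limit_buy(price=102, qty=9): fills=none; bids=[#3:3@104 #6:9@102 #5:1@99 #2:8@97] asks=[-]
After op 7 [order #7] limit_buy(price=102, qty=4): fills=none; bids=[#3:3@104 #6:9@102 #7:4@102 #5:1@99 #2:8@97] asks=[-]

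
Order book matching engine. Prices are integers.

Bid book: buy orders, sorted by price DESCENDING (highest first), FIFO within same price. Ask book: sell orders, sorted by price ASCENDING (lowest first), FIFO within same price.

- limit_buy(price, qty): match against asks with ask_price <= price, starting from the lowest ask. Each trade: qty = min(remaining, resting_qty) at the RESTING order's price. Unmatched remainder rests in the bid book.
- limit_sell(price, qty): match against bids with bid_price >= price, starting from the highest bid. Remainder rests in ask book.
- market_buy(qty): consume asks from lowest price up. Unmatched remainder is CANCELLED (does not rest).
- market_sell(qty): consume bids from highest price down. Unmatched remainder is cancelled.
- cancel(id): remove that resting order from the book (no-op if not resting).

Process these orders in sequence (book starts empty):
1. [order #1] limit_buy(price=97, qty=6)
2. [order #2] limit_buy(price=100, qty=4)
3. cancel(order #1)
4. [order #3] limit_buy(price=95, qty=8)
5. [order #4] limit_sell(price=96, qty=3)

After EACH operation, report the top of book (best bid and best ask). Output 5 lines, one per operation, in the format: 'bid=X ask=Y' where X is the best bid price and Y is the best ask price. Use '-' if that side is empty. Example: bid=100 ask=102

Answer: bid=97 ask=-
bid=100 ask=-
bid=100 ask=-
bid=100 ask=-
bid=100 ask=-

Derivation:
After op 1 [order #1] limit_buy(price=97, qty=6): fills=none; bids=[#1:6@97] asks=[-]
After op 2 [order #2] limit_buy(price=100, qty=4): fills=none; bids=[#2:4@100 #1:6@97] asks=[-]
After op 3 cancel(order #1): fills=none; bids=[#2:4@100] asks=[-]
After op 4 [order #3] limit_buy(price=95, qty=8): fills=none; bids=[#2:4@100 #3:8@95] asks=[-]
After op 5 [order #4] limit_sell(price=96, qty=3): fills=#2x#4:3@100; bids=[#2:1@100 #3:8@95] asks=[-]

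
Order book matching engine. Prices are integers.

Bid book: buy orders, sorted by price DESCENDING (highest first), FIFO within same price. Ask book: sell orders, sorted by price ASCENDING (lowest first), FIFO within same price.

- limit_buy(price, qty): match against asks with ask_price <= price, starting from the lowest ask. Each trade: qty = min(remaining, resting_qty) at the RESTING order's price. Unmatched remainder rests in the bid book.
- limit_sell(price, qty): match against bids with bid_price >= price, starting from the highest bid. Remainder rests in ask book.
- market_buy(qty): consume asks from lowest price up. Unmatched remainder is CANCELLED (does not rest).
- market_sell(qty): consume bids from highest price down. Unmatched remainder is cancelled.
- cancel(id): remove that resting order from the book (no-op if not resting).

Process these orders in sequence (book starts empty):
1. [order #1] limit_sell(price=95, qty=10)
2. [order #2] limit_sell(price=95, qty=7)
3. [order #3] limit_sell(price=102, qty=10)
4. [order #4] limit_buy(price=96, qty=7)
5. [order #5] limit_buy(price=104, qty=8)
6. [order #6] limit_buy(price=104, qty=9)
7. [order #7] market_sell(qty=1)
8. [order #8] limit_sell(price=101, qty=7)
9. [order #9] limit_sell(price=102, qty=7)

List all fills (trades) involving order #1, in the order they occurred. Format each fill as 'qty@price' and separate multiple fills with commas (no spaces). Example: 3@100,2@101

Answer: 7@95,3@95

Derivation:
After op 1 [order #1] limit_sell(price=95, qty=10): fills=none; bids=[-] asks=[#1:10@95]
After op 2 [order #2] limit_sell(price=95, qty=7): fills=none; bids=[-] asks=[#1:10@95 #2:7@95]
After op 3 [order #3] limit_sell(price=102, qty=10): fills=none; bids=[-] asks=[#1:10@95 #2:7@95 #3:10@102]
After op 4 [order #4] limit_buy(price=96, qty=7): fills=#4x#1:7@95; bids=[-] asks=[#1:3@95 #2:7@95 #3:10@102]
After op 5 [order #5] limit_buy(price=104, qty=8): fills=#5x#1:3@95 #5x#2:5@95; bids=[-] asks=[#2:2@95 #3:10@102]
After op 6 [order #6] limit_buy(price=104, qty=9): fills=#6x#2:2@95 #6x#3:7@102; bids=[-] asks=[#3:3@102]
After op 7 [order #7] market_sell(qty=1): fills=none; bids=[-] asks=[#3:3@102]
After op 8 [order #8] limit_sell(price=101, qty=7): fills=none; bids=[-] asks=[#8:7@101 #3:3@102]
After op 9 [order #9] limit_sell(price=102, qty=7): fills=none; bids=[-] asks=[#8:7@101 #3:3@102 #9:7@102]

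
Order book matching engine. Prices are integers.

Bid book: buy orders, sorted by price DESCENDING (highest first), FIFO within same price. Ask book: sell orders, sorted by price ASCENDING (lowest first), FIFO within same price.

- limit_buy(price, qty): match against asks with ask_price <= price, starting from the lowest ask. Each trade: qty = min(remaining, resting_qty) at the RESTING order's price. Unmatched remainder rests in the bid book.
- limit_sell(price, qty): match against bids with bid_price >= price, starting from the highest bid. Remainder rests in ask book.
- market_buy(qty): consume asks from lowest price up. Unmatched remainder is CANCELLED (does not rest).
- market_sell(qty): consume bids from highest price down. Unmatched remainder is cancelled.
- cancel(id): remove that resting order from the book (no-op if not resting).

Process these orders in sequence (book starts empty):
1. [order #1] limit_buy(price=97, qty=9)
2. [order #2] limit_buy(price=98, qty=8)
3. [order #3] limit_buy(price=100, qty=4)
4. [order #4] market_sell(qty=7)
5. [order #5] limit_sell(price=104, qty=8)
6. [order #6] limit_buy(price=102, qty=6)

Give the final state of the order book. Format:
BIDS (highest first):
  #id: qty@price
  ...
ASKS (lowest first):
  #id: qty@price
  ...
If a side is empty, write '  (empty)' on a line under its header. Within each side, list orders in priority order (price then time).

After op 1 [order #1] limit_buy(price=97, qty=9): fills=none; bids=[#1:9@97] asks=[-]
After op 2 [order #2] limit_buy(price=98, qty=8): fills=none; bids=[#2:8@98 #1:9@97] asks=[-]
After op 3 [order #3] limit_buy(price=100, qty=4): fills=none; bids=[#3:4@100 #2:8@98 #1:9@97] asks=[-]
After op 4 [order #4] market_sell(qty=7): fills=#3x#4:4@100 #2x#4:3@98; bids=[#2:5@98 #1:9@97] asks=[-]
After op 5 [order #5] limit_sell(price=104, qty=8): fills=none; bids=[#2:5@98 #1:9@97] asks=[#5:8@104]
After op 6 [order #6] limit_buy(price=102, qty=6): fills=none; bids=[#6:6@102 #2:5@98 #1:9@97] asks=[#5:8@104]

Answer: BIDS (highest first):
  #6: 6@102
  #2: 5@98
  #1: 9@97
ASKS (lowest first):
  #5: 8@104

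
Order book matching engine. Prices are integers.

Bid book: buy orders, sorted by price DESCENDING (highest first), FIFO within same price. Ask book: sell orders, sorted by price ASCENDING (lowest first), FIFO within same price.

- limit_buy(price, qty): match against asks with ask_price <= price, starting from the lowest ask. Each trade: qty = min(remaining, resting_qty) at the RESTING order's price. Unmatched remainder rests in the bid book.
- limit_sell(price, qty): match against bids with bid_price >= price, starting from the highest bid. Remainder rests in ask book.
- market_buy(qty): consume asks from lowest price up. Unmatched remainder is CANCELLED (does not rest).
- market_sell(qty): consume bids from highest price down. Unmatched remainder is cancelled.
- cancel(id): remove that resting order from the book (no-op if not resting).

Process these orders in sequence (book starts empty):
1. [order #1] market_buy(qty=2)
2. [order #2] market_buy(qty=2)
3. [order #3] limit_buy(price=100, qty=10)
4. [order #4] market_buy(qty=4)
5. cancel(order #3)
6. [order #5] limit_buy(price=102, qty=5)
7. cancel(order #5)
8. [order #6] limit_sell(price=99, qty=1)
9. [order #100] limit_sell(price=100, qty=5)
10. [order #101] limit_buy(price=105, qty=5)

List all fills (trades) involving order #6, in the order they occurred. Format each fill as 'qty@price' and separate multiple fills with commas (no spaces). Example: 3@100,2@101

Answer: 1@99

Derivation:
After op 1 [order #1] market_buy(qty=2): fills=none; bids=[-] asks=[-]
After op 2 [order #2] market_buy(qty=2): fills=none; bids=[-] asks=[-]
After op 3 [order #3] limit_buy(price=100, qty=10): fills=none; bids=[#3:10@100] asks=[-]
After op 4 [order #4] market_buy(qty=4): fills=none; bids=[#3:10@100] asks=[-]
After op 5 cancel(order #3): fills=none; bids=[-] asks=[-]
After op 6 [order #5] limit_buy(price=102, qty=5): fills=none; bids=[#5:5@102] asks=[-]
After op 7 cancel(order #5): fills=none; bids=[-] asks=[-]
After op 8 [order #6] limit_sell(price=99, qty=1): fills=none; bids=[-] asks=[#6:1@99]
After op 9 [order #100] limit_sell(price=100, qty=5): fills=none; bids=[-] asks=[#6:1@99 #100:5@100]
After op 10 [order #101] limit_buy(price=105, qty=5): fills=#101x#6:1@99 #101x#100:4@100; bids=[-] asks=[#100:1@100]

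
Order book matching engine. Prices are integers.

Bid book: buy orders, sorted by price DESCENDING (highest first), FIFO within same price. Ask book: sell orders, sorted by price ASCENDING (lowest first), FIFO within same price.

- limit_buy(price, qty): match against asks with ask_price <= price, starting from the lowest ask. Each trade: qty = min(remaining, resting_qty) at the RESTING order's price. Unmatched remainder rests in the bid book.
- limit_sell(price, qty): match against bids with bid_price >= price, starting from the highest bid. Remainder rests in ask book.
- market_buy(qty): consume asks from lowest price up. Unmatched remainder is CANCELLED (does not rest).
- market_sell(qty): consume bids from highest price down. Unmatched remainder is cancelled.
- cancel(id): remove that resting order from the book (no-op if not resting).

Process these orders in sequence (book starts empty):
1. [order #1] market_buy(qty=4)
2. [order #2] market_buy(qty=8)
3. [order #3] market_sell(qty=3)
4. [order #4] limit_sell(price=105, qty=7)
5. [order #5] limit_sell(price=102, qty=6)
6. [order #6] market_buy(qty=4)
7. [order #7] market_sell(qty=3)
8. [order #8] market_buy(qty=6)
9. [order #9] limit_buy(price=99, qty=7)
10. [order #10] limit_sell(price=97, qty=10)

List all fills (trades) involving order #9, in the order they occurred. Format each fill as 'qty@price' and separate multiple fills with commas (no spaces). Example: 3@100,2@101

After op 1 [order #1] market_buy(qty=4): fills=none; bids=[-] asks=[-]
After op 2 [order #2] market_buy(qty=8): fills=none; bids=[-] asks=[-]
After op 3 [order #3] market_sell(qty=3): fills=none; bids=[-] asks=[-]
After op 4 [order #4] limit_sell(price=105, qty=7): fills=none; bids=[-] asks=[#4:7@105]
After op 5 [order #5] limit_sell(price=102, qty=6): fills=none; bids=[-] asks=[#5:6@102 #4:7@105]
After op 6 [order #6] market_buy(qty=4): fills=#6x#5:4@102; bids=[-] asks=[#5:2@102 #4:7@105]
After op 7 [order #7] market_sell(qty=3): fills=none; bids=[-] asks=[#5:2@102 #4:7@105]
After op 8 [order #8] market_buy(qty=6): fills=#8x#5:2@102 #8x#4:4@105; bids=[-] asks=[#4:3@105]
After op 9 [order #9] limit_buy(price=99, qty=7): fills=none; bids=[#9:7@99] asks=[#4:3@105]
After op 10 [order #10] limit_sell(price=97, qty=10): fills=#9x#10:7@99; bids=[-] asks=[#10:3@97 #4:3@105]

Answer: 7@99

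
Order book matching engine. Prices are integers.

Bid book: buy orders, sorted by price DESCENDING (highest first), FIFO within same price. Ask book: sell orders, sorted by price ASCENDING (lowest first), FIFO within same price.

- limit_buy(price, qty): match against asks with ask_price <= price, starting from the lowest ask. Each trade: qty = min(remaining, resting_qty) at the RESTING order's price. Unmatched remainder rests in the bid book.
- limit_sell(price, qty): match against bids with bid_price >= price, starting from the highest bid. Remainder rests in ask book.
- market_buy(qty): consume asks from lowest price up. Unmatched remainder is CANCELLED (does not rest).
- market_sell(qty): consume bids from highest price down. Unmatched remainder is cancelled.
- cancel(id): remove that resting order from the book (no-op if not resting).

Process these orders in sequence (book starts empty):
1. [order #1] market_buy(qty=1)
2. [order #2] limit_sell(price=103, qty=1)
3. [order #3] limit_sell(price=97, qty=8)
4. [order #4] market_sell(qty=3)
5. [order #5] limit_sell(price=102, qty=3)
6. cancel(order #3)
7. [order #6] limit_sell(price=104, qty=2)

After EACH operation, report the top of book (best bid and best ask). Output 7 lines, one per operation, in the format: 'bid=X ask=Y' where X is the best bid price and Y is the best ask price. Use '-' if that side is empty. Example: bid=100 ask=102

After op 1 [order #1] market_buy(qty=1): fills=none; bids=[-] asks=[-]
After op 2 [order #2] limit_sell(price=103, qty=1): fills=none; bids=[-] asks=[#2:1@103]
After op 3 [order #3] limit_sell(price=97, qty=8): fills=none; bids=[-] asks=[#3:8@97 #2:1@103]
After op 4 [order #4] market_sell(qty=3): fills=none; bids=[-] asks=[#3:8@97 #2:1@103]
After op 5 [order #5] limit_sell(price=102, qty=3): fills=none; bids=[-] asks=[#3:8@97 #5:3@102 #2:1@103]
After op 6 cancel(order #3): fills=none; bids=[-] asks=[#5:3@102 #2:1@103]
After op 7 [order #6] limit_sell(price=104, qty=2): fills=none; bids=[-] asks=[#5:3@102 #2:1@103 #6:2@104]

Answer: bid=- ask=-
bid=- ask=103
bid=- ask=97
bid=- ask=97
bid=- ask=97
bid=- ask=102
bid=- ask=102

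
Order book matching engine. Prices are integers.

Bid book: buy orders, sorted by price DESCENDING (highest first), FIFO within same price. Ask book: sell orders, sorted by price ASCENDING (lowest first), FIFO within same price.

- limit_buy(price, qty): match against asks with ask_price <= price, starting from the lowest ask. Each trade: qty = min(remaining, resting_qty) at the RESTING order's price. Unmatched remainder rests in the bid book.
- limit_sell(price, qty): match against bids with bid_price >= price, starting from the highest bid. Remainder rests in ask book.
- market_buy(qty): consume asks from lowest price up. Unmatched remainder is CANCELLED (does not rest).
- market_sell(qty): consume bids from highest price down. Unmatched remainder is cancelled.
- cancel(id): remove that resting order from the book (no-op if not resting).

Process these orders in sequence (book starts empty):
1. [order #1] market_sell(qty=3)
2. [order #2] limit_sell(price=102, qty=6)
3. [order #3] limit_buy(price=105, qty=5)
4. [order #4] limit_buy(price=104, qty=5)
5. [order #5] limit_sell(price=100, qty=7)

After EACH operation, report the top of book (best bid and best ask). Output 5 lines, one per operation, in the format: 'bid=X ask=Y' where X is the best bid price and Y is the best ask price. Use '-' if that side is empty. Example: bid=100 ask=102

Answer: bid=- ask=-
bid=- ask=102
bid=- ask=102
bid=104 ask=-
bid=- ask=100

Derivation:
After op 1 [order #1] market_sell(qty=3): fills=none; bids=[-] asks=[-]
After op 2 [order #2] limit_sell(price=102, qty=6): fills=none; bids=[-] asks=[#2:6@102]
After op 3 [order #3] limit_buy(price=105, qty=5): fills=#3x#2:5@102; bids=[-] asks=[#2:1@102]
After op 4 [order #4] limit_buy(price=104, qty=5): fills=#4x#2:1@102; bids=[#4:4@104] asks=[-]
After op 5 [order #5] limit_sell(price=100, qty=7): fills=#4x#5:4@104; bids=[-] asks=[#5:3@100]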